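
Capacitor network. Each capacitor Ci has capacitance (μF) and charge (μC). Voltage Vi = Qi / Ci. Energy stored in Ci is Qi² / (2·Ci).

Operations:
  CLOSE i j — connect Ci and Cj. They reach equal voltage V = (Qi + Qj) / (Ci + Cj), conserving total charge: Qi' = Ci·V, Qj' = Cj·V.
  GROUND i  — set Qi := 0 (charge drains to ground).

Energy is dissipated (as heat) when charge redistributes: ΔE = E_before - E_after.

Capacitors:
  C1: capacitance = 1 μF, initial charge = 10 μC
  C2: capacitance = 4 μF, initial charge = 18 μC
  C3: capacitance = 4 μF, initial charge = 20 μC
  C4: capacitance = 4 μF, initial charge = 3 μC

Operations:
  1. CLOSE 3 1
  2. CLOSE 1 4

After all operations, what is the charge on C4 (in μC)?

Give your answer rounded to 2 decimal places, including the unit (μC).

Initial: C1(1μF, Q=10μC, V=10.00V), C2(4μF, Q=18μC, V=4.50V), C3(4μF, Q=20μC, V=5.00V), C4(4μF, Q=3μC, V=0.75V)
Op 1: CLOSE 3-1: Q_total=30.00, C_total=5.00, V=6.00; Q3=24.00, Q1=6.00; dissipated=10.000
Op 2: CLOSE 1-4: Q_total=9.00, C_total=5.00, V=1.80; Q1=1.80, Q4=7.20; dissipated=11.025
Final charges: Q1=1.80, Q2=18.00, Q3=24.00, Q4=7.20

Answer: 7.20 μC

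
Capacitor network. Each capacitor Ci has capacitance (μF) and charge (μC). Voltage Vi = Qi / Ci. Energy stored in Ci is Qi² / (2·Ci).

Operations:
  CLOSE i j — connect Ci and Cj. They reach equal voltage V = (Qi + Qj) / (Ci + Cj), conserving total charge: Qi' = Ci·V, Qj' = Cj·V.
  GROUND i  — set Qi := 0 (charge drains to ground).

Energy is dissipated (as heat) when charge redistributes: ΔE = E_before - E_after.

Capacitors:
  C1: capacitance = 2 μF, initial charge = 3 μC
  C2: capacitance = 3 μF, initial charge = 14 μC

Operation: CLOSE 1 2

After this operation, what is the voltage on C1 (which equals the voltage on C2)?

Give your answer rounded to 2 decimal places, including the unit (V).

Answer: 3.40 V

Derivation:
Initial: C1(2μF, Q=3μC, V=1.50V), C2(3μF, Q=14μC, V=4.67V)
Op 1: CLOSE 1-2: Q_total=17.00, C_total=5.00, V=3.40; Q1=6.80, Q2=10.20; dissipated=6.017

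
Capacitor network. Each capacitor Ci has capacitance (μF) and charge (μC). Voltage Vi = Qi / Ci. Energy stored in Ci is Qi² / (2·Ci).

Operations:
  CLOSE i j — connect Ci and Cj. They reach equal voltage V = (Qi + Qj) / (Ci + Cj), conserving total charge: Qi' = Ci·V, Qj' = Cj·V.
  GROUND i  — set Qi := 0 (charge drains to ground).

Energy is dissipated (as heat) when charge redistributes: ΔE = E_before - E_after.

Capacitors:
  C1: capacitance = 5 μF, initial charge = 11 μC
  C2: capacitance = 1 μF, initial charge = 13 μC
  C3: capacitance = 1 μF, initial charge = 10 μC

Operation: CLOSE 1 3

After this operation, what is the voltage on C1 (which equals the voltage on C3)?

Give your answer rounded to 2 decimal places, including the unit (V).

Answer: 3.50 V

Derivation:
Initial: C1(5μF, Q=11μC, V=2.20V), C2(1μF, Q=13μC, V=13.00V), C3(1μF, Q=10μC, V=10.00V)
Op 1: CLOSE 1-3: Q_total=21.00, C_total=6.00, V=3.50; Q1=17.50, Q3=3.50; dissipated=25.350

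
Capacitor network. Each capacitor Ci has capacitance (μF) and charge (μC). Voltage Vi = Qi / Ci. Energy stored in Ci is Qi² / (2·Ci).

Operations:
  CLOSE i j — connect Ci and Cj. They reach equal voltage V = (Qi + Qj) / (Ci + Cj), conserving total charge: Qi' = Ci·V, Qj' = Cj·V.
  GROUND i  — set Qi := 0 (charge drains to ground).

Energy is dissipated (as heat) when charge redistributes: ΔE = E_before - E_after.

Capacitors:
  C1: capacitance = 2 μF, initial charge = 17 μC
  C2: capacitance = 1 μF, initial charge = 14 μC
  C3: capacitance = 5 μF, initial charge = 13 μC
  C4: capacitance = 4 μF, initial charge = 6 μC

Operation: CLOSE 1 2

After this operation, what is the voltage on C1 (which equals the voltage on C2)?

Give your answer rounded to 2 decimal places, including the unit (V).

Initial: C1(2μF, Q=17μC, V=8.50V), C2(1μF, Q=14μC, V=14.00V), C3(5μF, Q=13μC, V=2.60V), C4(4μF, Q=6μC, V=1.50V)
Op 1: CLOSE 1-2: Q_total=31.00, C_total=3.00, V=10.33; Q1=20.67, Q2=10.33; dissipated=10.083

Answer: 10.33 V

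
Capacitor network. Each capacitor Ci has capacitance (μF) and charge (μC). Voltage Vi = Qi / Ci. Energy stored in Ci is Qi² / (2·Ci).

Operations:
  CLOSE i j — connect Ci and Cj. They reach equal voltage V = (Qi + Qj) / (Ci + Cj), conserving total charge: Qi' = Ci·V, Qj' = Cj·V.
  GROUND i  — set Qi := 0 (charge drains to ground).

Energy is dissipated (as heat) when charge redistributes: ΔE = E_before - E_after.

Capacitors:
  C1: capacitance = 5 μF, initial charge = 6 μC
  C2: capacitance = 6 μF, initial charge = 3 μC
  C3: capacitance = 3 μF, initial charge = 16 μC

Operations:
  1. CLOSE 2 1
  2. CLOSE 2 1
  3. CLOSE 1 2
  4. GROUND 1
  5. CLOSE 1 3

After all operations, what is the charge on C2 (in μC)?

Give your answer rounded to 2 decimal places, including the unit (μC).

Initial: C1(5μF, Q=6μC, V=1.20V), C2(6μF, Q=3μC, V=0.50V), C3(3μF, Q=16μC, V=5.33V)
Op 1: CLOSE 2-1: Q_total=9.00, C_total=11.00, V=0.82; Q2=4.91, Q1=4.09; dissipated=0.668
Op 2: CLOSE 2-1: Q_total=9.00, C_total=11.00, V=0.82; Q2=4.91, Q1=4.09; dissipated=0.000
Op 3: CLOSE 1-2: Q_total=9.00, C_total=11.00, V=0.82; Q1=4.09, Q2=4.91; dissipated=0.000
Op 4: GROUND 1: Q1=0; energy lost=1.674
Op 5: CLOSE 1-3: Q_total=16.00, C_total=8.00, V=2.00; Q1=10.00, Q3=6.00; dissipated=26.667
Final charges: Q1=10.00, Q2=4.91, Q3=6.00

Answer: 4.91 μC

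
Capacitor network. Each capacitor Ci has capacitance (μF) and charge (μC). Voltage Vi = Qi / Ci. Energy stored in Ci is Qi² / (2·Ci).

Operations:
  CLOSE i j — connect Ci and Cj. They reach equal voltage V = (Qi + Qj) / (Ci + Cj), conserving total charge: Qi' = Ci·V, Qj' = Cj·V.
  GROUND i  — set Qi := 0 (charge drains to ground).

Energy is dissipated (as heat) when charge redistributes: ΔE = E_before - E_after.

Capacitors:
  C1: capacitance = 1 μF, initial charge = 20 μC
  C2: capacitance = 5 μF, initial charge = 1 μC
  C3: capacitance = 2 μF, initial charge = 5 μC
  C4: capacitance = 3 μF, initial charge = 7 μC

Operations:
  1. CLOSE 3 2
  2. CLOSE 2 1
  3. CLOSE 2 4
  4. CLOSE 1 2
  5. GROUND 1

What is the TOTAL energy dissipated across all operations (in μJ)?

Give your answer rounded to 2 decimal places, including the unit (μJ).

Initial: C1(1μF, Q=20μC, V=20.00V), C2(5μF, Q=1μC, V=0.20V), C3(2μF, Q=5μC, V=2.50V), C4(3μF, Q=7μC, V=2.33V)
Op 1: CLOSE 3-2: Q_total=6.00, C_total=7.00, V=0.86; Q3=1.71, Q2=4.29; dissipated=3.779
Op 2: CLOSE 2-1: Q_total=24.29, C_total=6.00, V=4.05; Q2=20.24, Q1=4.05; dissipated=152.687
Op 3: CLOSE 2-4: Q_total=27.24, C_total=8.00, V=3.40; Q2=17.02, Q4=10.21; dissipated=2.755
Op 4: CLOSE 1-2: Q_total=21.07, C_total=6.00, V=3.51; Q1=3.51, Q2=17.56; dissipated=0.172
Op 5: GROUND 1: Q1=0; energy lost=6.167
Total dissipated: 165.560 μJ

Answer: 165.56 μJ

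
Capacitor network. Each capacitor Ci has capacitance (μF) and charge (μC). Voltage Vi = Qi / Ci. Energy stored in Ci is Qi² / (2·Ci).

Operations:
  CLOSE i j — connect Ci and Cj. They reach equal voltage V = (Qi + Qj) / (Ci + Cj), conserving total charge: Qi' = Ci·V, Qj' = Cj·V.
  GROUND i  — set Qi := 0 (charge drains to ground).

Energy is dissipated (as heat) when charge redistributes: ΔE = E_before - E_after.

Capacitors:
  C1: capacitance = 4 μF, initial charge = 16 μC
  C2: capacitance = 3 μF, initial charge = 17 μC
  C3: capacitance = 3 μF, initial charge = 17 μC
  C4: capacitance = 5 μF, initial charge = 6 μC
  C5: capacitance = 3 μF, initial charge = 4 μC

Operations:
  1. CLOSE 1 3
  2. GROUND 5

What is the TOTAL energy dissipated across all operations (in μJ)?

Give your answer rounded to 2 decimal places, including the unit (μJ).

Initial: C1(4μF, Q=16μC, V=4.00V), C2(3μF, Q=17μC, V=5.67V), C3(3μF, Q=17μC, V=5.67V), C4(5μF, Q=6μC, V=1.20V), C5(3μF, Q=4μC, V=1.33V)
Op 1: CLOSE 1-3: Q_total=33.00, C_total=7.00, V=4.71; Q1=18.86, Q3=14.14; dissipated=2.381
Op 2: GROUND 5: Q5=0; energy lost=2.667
Total dissipated: 5.048 μJ

Answer: 5.05 μJ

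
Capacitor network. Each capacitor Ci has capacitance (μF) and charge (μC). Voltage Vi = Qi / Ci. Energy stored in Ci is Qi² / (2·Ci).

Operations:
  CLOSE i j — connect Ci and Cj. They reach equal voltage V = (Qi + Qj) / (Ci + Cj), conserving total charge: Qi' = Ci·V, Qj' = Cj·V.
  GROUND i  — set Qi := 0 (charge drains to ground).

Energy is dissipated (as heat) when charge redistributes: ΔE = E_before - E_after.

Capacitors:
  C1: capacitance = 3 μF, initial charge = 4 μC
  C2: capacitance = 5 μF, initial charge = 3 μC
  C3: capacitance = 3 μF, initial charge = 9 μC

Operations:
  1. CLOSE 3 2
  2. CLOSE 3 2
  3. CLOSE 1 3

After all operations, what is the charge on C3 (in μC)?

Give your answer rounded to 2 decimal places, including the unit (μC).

Initial: C1(3μF, Q=4μC, V=1.33V), C2(5μF, Q=3μC, V=0.60V), C3(3μF, Q=9μC, V=3.00V)
Op 1: CLOSE 3-2: Q_total=12.00, C_total=8.00, V=1.50; Q3=4.50, Q2=7.50; dissipated=5.400
Op 2: CLOSE 3-2: Q_total=12.00, C_total=8.00, V=1.50; Q3=4.50, Q2=7.50; dissipated=0.000
Op 3: CLOSE 1-3: Q_total=8.50, C_total=6.00, V=1.42; Q1=4.25, Q3=4.25; dissipated=0.021
Final charges: Q1=4.25, Q2=7.50, Q3=4.25

Answer: 4.25 μC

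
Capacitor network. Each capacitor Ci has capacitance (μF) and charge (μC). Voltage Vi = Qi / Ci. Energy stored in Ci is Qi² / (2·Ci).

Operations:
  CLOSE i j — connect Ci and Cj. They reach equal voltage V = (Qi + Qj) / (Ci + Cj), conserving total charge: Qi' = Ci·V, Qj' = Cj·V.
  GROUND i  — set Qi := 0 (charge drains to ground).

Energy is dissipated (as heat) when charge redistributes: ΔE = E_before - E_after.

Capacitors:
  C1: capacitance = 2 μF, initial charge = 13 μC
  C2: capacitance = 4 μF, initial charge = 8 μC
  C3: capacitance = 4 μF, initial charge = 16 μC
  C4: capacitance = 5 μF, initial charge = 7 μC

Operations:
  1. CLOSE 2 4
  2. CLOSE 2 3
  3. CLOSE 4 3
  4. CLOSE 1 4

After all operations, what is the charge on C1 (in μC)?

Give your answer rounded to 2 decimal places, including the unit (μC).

Initial: C1(2μF, Q=13μC, V=6.50V), C2(4μF, Q=8μC, V=2.00V), C3(4μF, Q=16μC, V=4.00V), C4(5μF, Q=7μC, V=1.40V)
Op 1: CLOSE 2-4: Q_total=15.00, C_total=9.00, V=1.67; Q2=6.67, Q4=8.33; dissipated=0.400
Op 2: CLOSE 2-3: Q_total=22.67, C_total=8.00, V=2.83; Q2=11.33, Q3=11.33; dissipated=5.444
Op 3: CLOSE 4-3: Q_total=19.67, C_total=9.00, V=2.19; Q4=10.93, Q3=8.74; dissipated=1.512
Op 4: CLOSE 1-4: Q_total=23.93, C_total=7.00, V=3.42; Q1=6.84, Q4=17.09; dissipated=13.298
Final charges: Q1=6.84, Q2=11.33, Q3=8.74, Q4=17.09

Answer: 6.84 μC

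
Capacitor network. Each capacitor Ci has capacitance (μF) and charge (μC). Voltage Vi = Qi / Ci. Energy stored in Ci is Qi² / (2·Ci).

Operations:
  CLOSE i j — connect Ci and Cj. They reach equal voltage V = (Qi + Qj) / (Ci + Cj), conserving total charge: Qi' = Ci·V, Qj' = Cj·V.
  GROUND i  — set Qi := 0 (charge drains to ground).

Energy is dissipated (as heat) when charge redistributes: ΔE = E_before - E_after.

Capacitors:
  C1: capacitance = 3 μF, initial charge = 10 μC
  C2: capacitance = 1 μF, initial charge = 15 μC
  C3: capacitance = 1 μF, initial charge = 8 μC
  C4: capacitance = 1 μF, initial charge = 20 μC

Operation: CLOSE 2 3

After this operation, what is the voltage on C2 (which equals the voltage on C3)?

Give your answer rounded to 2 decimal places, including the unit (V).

Answer: 11.50 V

Derivation:
Initial: C1(3μF, Q=10μC, V=3.33V), C2(1μF, Q=15μC, V=15.00V), C3(1μF, Q=8μC, V=8.00V), C4(1μF, Q=20μC, V=20.00V)
Op 1: CLOSE 2-3: Q_total=23.00, C_total=2.00, V=11.50; Q2=11.50, Q3=11.50; dissipated=12.250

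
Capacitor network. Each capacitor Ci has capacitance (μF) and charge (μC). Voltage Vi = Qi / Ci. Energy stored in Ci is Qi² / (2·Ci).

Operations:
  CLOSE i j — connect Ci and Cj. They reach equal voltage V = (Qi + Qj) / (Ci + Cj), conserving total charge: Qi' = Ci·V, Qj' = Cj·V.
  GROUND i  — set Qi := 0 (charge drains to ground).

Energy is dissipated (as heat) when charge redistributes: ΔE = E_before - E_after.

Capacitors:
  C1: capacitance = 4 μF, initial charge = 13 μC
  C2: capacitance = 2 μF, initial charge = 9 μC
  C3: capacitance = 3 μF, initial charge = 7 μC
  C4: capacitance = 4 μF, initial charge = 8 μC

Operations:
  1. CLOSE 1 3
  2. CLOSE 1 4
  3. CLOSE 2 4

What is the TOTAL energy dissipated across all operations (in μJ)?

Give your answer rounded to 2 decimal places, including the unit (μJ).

Answer: 4.32 μJ

Derivation:
Initial: C1(4μF, Q=13μC, V=3.25V), C2(2μF, Q=9μC, V=4.50V), C3(3μF, Q=7μC, V=2.33V), C4(4μF, Q=8μC, V=2.00V)
Op 1: CLOSE 1-3: Q_total=20.00, C_total=7.00, V=2.86; Q1=11.43, Q3=8.57; dissipated=0.720
Op 2: CLOSE 1-4: Q_total=19.43, C_total=8.00, V=2.43; Q1=9.71, Q4=9.71; dissipated=0.735
Op 3: CLOSE 2-4: Q_total=18.71, C_total=6.00, V=3.12; Q2=6.24, Q4=12.48; dissipated=2.861
Total dissipated: 4.315 μJ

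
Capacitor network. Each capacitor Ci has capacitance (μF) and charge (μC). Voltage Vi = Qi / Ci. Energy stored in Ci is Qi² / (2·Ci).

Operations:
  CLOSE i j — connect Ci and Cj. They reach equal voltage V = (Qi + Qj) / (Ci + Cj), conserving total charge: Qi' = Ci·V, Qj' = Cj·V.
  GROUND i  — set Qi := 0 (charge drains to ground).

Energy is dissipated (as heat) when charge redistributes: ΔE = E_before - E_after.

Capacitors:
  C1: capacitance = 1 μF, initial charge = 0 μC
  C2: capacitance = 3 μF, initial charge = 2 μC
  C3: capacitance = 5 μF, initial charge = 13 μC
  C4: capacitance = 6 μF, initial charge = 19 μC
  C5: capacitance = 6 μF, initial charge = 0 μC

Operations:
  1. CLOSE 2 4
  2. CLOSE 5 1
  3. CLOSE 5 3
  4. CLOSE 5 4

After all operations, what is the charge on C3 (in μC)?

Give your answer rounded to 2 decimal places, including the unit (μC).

Answer: 5.91 μC

Derivation:
Initial: C1(1μF, Q=0μC, V=0.00V), C2(3μF, Q=2μC, V=0.67V), C3(5μF, Q=13μC, V=2.60V), C4(6μF, Q=19μC, V=3.17V), C5(6μF, Q=0μC, V=0.00V)
Op 1: CLOSE 2-4: Q_total=21.00, C_total=9.00, V=2.33; Q2=7.00, Q4=14.00; dissipated=6.250
Op 2: CLOSE 5-1: Q_total=0.00, C_total=7.00, V=0.00; Q5=0.00, Q1=0.00; dissipated=0.000
Op 3: CLOSE 5-3: Q_total=13.00, C_total=11.00, V=1.18; Q5=7.09, Q3=5.91; dissipated=9.218
Op 4: CLOSE 5-4: Q_total=21.09, C_total=12.00, V=1.76; Q5=10.55, Q4=10.55; dissipated=1.989
Final charges: Q1=0.00, Q2=7.00, Q3=5.91, Q4=10.55, Q5=10.55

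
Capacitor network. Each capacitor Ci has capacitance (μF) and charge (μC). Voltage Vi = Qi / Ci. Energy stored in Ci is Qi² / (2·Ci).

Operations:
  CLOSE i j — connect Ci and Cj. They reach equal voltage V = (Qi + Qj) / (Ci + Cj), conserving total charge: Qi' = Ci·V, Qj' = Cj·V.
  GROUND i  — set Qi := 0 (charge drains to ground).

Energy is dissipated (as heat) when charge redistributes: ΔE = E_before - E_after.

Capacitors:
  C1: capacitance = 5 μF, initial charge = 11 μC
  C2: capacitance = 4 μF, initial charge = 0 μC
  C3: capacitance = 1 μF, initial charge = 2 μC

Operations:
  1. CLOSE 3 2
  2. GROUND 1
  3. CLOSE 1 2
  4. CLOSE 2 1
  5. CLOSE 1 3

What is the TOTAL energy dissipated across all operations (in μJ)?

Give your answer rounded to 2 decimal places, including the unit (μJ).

Answer: 13.90 μJ

Derivation:
Initial: C1(5μF, Q=11μC, V=2.20V), C2(4μF, Q=0μC, V=0.00V), C3(1μF, Q=2μC, V=2.00V)
Op 1: CLOSE 3-2: Q_total=2.00, C_total=5.00, V=0.40; Q3=0.40, Q2=1.60; dissipated=1.600
Op 2: GROUND 1: Q1=0; energy lost=12.100
Op 3: CLOSE 1-2: Q_total=1.60, C_total=9.00, V=0.18; Q1=0.89, Q2=0.71; dissipated=0.178
Op 4: CLOSE 2-1: Q_total=1.60, C_total=9.00, V=0.18; Q2=0.71, Q1=0.89; dissipated=0.000
Op 5: CLOSE 1-3: Q_total=1.29, C_total=6.00, V=0.21; Q1=1.07, Q3=0.21; dissipated=0.021
Total dissipated: 13.898 μJ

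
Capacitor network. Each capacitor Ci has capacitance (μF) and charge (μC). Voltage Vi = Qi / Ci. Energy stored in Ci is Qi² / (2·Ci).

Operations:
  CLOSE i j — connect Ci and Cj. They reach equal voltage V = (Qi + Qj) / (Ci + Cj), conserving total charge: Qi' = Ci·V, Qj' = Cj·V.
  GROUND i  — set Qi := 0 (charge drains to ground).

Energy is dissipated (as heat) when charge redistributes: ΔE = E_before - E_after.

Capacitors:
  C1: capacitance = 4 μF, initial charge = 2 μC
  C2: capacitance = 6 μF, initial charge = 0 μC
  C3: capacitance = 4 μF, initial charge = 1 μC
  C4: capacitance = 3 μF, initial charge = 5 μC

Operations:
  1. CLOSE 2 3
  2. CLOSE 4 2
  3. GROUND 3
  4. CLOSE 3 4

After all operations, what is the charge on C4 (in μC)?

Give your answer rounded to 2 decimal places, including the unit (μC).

Answer: 0.80 μC

Derivation:
Initial: C1(4μF, Q=2μC, V=0.50V), C2(6μF, Q=0μC, V=0.00V), C3(4μF, Q=1μC, V=0.25V), C4(3μF, Q=5μC, V=1.67V)
Op 1: CLOSE 2-3: Q_total=1.00, C_total=10.00, V=0.10; Q2=0.60, Q3=0.40; dissipated=0.075
Op 2: CLOSE 4-2: Q_total=5.60, C_total=9.00, V=0.62; Q4=1.87, Q2=3.73; dissipated=2.454
Op 3: GROUND 3: Q3=0; energy lost=0.020
Op 4: CLOSE 3-4: Q_total=1.87, C_total=7.00, V=0.27; Q3=1.07, Q4=0.80; dissipated=0.332
Final charges: Q1=2.00, Q2=3.73, Q3=1.07, Q4=0.80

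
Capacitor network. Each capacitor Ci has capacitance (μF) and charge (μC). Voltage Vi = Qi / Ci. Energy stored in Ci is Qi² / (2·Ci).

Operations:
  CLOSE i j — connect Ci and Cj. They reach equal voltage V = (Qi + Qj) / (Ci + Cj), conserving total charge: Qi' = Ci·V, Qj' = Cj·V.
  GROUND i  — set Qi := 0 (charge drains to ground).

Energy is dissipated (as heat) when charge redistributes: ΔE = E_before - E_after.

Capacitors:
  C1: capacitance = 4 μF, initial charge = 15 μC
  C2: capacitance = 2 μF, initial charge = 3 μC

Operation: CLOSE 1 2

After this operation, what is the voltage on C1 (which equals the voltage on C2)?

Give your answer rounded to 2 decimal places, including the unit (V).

Initial: C1(4μF, Q=15μC, V=3.75V), C2(2μF, Q=3μC, V=1.50V)
Op 1: CLOSE 1-2: Q_total=18.00, C_total=6.00, V=3.00; Q1=12.00, Q2=6.00; dissipated=3.375

Answer: 3.00 V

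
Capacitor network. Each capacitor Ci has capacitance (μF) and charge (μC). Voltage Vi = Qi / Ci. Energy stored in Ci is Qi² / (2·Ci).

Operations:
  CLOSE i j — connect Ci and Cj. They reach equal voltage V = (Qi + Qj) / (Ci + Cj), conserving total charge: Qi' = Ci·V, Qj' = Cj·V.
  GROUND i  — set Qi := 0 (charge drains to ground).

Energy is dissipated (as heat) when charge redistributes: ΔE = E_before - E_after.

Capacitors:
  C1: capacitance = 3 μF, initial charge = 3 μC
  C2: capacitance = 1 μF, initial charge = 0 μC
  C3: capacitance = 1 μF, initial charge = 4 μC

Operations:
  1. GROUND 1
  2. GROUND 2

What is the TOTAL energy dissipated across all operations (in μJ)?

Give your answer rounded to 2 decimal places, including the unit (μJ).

Answer: 1.50 μJ

Derivation:
Initial: C1(3μF, Q=3μC, V=1.00V), C2(1μF, Q=0μC, V=0.00V), C3(1μF, Q=4μC, V=4.00V)
Op 1: GROUND 1: Q1=0; energy lost=1.500
Op 2: GROUND 2: Q2=0; energy lost=0.000
Total dissipated: 1.500 μJ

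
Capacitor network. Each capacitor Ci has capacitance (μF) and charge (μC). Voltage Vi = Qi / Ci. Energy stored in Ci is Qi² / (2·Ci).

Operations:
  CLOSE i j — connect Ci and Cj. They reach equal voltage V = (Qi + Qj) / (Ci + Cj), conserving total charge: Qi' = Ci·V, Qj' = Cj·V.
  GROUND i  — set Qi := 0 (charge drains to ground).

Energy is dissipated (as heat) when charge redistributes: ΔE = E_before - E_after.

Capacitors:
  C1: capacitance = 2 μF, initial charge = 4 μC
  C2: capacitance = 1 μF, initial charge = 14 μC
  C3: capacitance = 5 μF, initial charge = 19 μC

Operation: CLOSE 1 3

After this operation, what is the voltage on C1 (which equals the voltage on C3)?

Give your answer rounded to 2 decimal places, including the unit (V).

Initial: C1(2μF, Q=4μC, V=2.00V), C2(1μF, Q=14μC, V=14.00V), C3(5μF, Q=19μC, V=3.80V)
Op 1: CLOSE 1-3: Q_total=23.00, C_total=7.00, V=3.29; Q1=6.57, Q3=16.43; dissipated=2.314

Answer: 3.29 V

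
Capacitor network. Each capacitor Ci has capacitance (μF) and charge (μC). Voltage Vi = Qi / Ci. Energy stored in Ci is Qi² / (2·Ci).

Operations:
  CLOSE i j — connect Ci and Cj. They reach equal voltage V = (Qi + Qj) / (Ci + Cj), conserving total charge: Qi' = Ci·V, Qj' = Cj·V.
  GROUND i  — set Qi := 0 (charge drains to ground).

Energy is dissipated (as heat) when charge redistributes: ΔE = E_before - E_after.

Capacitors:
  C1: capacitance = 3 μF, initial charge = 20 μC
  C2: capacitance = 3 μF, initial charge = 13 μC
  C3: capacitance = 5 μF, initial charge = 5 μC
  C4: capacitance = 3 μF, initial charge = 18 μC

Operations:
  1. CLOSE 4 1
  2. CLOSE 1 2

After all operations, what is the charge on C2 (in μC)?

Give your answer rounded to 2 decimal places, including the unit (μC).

Initial: C1(3μF, Q=20μC, V=6.67V), C2(3μF, Q=13μC, V=4.33V), C3(5μF, Q=5μC, V=1.00V), C4(3μF, Q=18μC, V=6.00V)
Op 1: CLOSE 4-1: Q_total=38.00, C_total=6.00, V=6.33; Q4=19.00, Q1=19.00; dissipated=0.333
Op 2: CLOSE 1-2: Q_total=32.00, C_total=6.00, V=5.33; Q1=16.00, Q2=16.00; dissipated=3.000
Final charges: Q1=16.00, Q2=16.00, Q3=5.00, Q4=19.00

Answer: 16.00 μC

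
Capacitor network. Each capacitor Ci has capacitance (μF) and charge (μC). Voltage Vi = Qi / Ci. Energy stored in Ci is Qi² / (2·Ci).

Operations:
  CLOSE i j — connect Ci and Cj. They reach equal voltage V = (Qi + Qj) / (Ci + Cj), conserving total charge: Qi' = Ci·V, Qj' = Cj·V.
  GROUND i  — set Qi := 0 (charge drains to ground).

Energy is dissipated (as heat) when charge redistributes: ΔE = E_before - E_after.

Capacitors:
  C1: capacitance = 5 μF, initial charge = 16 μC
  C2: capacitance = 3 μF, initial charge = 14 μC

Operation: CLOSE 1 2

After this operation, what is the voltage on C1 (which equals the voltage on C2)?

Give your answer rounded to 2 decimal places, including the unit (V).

Answer: 3.75 V

Derivation:
Initial: C1(5μF, Q=16μC, V=3.20V), C2(3μF, Q=14μC, V=4.67V)
Op 1: CLOSE 1-2: Q_total=30.00, C_total=8.00, V=3.75; Q1=18.75, Q2=11.25; dissipated=2.017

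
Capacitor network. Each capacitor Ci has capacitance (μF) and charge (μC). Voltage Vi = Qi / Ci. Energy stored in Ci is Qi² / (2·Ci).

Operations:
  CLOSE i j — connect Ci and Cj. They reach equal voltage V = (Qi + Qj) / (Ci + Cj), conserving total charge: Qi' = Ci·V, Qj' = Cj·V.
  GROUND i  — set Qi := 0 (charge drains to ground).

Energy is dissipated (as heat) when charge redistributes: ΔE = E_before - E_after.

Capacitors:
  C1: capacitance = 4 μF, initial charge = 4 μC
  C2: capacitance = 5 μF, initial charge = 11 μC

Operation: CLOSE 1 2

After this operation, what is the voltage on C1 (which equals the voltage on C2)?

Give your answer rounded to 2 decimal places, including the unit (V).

Answer: 1.67 V

Derivation:
Initial: C1(4μF, Q=4μC, V=1.00V), C2(5μF, Q=11μC, V=2.20V)
Op 1: CLOSE 1-2: Q_total=15.00, C_total=9.00, V=1.67; Q1=6.67, Q2=8.33; dissipated=1.600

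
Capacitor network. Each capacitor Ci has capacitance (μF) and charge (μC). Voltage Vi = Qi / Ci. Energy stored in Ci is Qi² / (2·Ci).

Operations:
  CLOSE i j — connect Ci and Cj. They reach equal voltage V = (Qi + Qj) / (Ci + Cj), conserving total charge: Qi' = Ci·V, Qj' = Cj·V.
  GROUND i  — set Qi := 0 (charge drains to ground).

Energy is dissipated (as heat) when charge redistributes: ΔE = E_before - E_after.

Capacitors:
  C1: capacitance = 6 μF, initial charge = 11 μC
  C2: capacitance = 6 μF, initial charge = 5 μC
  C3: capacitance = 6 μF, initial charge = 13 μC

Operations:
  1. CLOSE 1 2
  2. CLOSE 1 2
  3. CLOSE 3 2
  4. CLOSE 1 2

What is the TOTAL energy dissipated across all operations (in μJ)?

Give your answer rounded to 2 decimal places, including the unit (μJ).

Answer: 2.80 μJ

Derivation:
Initial: C1(6μF, Q=11μC, V=1.83V), C2(6μF, Q=5μC, V=0.83V), C3(6μF, Q=13μC, V=2.17V)
Op 1: CLOSE 1-2: Q_total=16.00, C_total=12.00, V=1.33; Q1=8.00, Q2=8.00; dissipated=1.500
Op 2: CLOSE 1-2: Q_total=16.00, C_total=12.00, V=1.33; Q1=8.00, Q2=8.00; dissipated=0.000
Op 3: CLOSE 3-2: Q_total=21.00, C_total=12.00, V=1.75; Q3=10.50, Q2=10.50; dissipated=1.042
Op 4: CLOSE 1-2: Q_total=18.50, C_total=12.00, V=1.54; Q1=9.25, Q2=9.25; dissipated=0.260
Total dissipated: 2.802 μJ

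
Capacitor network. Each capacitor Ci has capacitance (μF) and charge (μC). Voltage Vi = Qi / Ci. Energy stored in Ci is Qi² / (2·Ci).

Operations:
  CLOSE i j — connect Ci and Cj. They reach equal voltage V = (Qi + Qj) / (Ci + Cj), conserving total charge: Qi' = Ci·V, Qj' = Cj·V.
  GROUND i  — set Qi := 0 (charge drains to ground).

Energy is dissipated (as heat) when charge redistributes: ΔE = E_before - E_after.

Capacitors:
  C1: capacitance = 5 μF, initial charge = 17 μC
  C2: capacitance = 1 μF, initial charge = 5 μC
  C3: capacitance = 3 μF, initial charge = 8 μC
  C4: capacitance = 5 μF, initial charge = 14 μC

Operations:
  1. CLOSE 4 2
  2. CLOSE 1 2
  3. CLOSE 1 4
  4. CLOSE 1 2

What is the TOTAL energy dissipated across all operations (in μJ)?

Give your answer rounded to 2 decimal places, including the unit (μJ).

Answer: 2.09 μJ

Derivation:
Initial: C1(5μF, Q=17μC, V=3.40V), C2(1μF, Q=5μC, V=5.00V), C3(3μF, Q=8μC, V=2.67V), C4(5μF, Q=14μC, V=2.80V)
Op 1: CLOSE 4-2: Q_total=19.00, C_total=6.00, V=3.17; Q4=15.83, Q2=3.17; dissipated=2.017
Op 2: CLOSE 1-2: Q_total=20.17, C_total=6.00, V=3.36; Q1=16.81, Q2=3.36; dissipated=0.023
Op 3: CLOSE 1-4: Q_total=32.64, C_total=10.00, V=3.26; Q1=16.32, Q4=16.32; dissipated=0.047
Op 4: CLOSE 1-2: Q_total=19.68, C_total=6.00, V=3.28; Q1=16.40, Q2=3.28; dissipated=0.004
Total dissipated: 2.091 μJ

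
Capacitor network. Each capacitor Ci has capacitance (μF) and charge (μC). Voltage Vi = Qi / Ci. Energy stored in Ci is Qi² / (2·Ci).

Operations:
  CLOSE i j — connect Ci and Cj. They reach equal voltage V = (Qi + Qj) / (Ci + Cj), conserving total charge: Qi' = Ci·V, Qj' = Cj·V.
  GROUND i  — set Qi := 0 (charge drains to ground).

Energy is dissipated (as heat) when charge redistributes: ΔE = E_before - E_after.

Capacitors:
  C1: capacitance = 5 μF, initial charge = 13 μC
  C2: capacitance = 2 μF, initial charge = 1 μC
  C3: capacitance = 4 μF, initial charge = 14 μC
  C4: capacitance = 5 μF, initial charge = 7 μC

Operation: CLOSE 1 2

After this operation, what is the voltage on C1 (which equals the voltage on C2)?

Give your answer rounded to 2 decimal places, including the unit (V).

Initial: C1(5μF, Q=13μC, V=2.60V), C2(2μF, Q=1μC, V=0.50V), C3(4μF, Q=14μC, V=3.50V), C4(5μF, Q=7μC, V=1.40V)
Op 1: CLOSE 1-2: Q_total=14.00, C_total=7.00, V=2.00; Q1=10.00, Q2=4.00; dissipated=3.150

Answer: 2.00 V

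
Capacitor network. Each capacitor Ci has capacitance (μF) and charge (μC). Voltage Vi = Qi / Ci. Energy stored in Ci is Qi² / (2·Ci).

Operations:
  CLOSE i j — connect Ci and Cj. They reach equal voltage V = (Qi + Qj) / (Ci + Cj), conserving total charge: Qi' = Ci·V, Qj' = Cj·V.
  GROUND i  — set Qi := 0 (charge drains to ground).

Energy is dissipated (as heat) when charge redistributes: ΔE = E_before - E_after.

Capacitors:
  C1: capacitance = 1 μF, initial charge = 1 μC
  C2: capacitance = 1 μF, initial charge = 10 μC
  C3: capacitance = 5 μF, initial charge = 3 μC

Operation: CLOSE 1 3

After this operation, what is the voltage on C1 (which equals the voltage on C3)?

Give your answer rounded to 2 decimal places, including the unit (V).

Answer: 0.67 V

Derivation:
Initial: C1(1μF, Q=1μC, V=1.00V), C2(1μF, Q=10μC, V=10.00V), C3(5μF, Q=3μC, V=0.60V)
Op 1: CLOSE 1-3: Q_total=4.00, C_total=6.00, V=0.67; Q1=0.67, Q3=3.33; dissipated=0.067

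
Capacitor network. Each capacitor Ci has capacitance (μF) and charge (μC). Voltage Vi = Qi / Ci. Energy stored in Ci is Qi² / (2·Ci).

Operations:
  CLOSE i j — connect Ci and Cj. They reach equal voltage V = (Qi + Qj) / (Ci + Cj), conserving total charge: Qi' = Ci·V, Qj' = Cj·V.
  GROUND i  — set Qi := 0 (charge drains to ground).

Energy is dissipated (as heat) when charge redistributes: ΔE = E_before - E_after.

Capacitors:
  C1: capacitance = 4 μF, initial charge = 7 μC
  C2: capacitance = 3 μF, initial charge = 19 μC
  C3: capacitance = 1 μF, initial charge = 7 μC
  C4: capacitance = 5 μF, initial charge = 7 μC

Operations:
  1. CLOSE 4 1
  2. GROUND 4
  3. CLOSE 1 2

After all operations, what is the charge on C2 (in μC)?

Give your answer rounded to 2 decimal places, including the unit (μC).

Answer: 10.81 μC

Derivation:
Initial: C1(4μF, Q=7μC, V=1.75V), C2(3μF, Q=19μC, V=6.33V), C3(1μF, Q=7μC, V=7.00V), C4(5μF, Q=7μC, V=1.40V)
Op 1: CLOSE 4-1: Q_total=14.00, C_total=9.00, V=1.56; Q4=7.78, Q1=6.22; dissipated=0.136
Op 2: GROUND 4: Q4=0; energy lost=6.049
Op 3: CLOSE 1-2: Q_total=25.22, C_total=7.00, V=3.60; Q1=14.41, Q2=10.81; dissipated=19.566
Final charges: Q1=14.41, Q2=10.81, Q3=7.00, Q4=0.00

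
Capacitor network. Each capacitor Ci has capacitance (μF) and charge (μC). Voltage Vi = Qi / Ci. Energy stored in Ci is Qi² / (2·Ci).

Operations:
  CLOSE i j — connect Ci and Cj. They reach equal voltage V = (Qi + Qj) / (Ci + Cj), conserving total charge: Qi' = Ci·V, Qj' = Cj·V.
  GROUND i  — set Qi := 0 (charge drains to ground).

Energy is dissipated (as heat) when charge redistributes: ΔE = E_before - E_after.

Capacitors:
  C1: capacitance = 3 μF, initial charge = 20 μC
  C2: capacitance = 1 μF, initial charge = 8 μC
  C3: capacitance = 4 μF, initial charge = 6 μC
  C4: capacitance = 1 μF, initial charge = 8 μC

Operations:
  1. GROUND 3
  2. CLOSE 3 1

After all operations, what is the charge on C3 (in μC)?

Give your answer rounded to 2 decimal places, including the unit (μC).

Answer: 11.43 μC

Derivation:
Initial: C1(3μF, Q=20μC, V=6.67V), C2(1μF, Q=8μC, V=8.00V), C3(4μF, Q=6μC, V=1.50V), C4(1μF, Q=8μC, V=8.00V)
Op 1: GROUND 3: Q3=0; energy lost=4.500
Op 2: CLOSE 3-1: Q_total=20.00, C_total=7.00, V=2.86; Q3=11.43, Q1=8.57; dissipated=38.095
Final charges: Q1=8.57, Q2=8.00, Q3=11.43, Q4=8.00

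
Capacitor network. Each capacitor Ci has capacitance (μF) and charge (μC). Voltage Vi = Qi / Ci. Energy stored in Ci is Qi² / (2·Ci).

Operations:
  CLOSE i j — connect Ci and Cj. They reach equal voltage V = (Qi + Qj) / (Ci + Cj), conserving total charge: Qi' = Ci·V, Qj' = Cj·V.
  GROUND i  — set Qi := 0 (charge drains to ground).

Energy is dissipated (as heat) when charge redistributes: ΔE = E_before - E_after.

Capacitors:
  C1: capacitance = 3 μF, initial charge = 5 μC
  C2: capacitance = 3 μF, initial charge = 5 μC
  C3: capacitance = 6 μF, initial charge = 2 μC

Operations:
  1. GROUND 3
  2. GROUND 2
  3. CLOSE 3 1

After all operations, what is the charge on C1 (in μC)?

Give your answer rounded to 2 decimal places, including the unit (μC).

Answer: 1.67 μC

Derivation:
Initial: C1(3μF, Q=5μC, V=1.67V), C2(3μF, Q=5μC, V=1.67V), C3(6μF, Q=2μC, V=0.33V)
Op 1: GROUND 3: Q3=0; energy lost=0.333
Op 2: GROUND 2: Q2=0; energy lost=4.167
Op 3: CLOSE 3-1: Q_total=5.00, C_total=9.00, V=0.56; Q3=3.33, Q1=1.67; dissipated=2.778
Final charges: Q1=1.67, Q2=0.00, Q3=3.33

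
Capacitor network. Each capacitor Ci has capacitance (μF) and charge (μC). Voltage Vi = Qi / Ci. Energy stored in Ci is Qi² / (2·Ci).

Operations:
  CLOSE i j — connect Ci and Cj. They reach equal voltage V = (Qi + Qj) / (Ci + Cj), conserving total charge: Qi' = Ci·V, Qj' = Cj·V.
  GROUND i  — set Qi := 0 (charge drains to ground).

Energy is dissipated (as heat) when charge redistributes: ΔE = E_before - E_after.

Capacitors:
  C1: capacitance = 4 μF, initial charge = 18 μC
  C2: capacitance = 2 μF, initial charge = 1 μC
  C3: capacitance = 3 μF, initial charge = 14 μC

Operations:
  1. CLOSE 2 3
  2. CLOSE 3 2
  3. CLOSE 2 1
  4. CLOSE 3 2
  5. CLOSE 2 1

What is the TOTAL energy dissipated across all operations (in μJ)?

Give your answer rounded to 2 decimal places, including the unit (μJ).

Initial: C1(4μF, Q=18μC, V=4.50V), C2(2μF, Q=1μC, V=0.50V), C3(3μF, Q=14μC, V=4.67V)
Op 1: CLOSE 2-3: Q_total=15.00, C_total=5.00, V=3.00; Q2=6.00, Q3=9.00; dissipated=10.417
Op 2: CLOSE 3-2: Q_total=15.00, C_total=5.00, V=3.00; Q3=9.00, Q2=6.00; dissipated=0.000
Op 3: CLOSE 2-1: Q_total=24.00, C_total=6.00, V=4.00; Q2=8.00, Q1=16.00; dissipated=1.500
Op 4: CLOSE 3-2: Q_total=17.00, C_total=5.00, V=3.40; Q3=10.20, Q2=6.80; dissipated=0.600
Op 5: CLOSE 2-1: Q_total=22.80, C_total=6.00, V=3.80; Q2=7.60, Q1=15.20; dissipated=0.240
Total dissipated: 12.757 μJ

Answer: 12.76 μJ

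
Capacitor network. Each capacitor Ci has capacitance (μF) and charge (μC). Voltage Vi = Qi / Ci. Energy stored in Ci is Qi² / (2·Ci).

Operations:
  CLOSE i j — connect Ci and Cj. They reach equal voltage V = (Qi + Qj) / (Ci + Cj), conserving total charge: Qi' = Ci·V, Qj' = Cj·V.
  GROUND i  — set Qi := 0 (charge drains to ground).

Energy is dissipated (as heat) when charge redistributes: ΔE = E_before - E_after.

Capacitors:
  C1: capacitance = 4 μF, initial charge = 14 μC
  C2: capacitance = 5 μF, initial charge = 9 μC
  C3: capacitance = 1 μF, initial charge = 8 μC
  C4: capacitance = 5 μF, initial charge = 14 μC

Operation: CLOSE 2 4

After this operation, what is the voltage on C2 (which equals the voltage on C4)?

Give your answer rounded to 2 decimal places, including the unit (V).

Initial: C1(4μF, Q=14μC, V=3.50V), C2(5μF, Q=9μC, V=1.80V), C3(1μF, Q=8μC, V=8.00V), C4(5μF, Q=14μC, V=2.80V)
Op 1: CLOSE 2-4: Q_total=23.00, C_total=10.00, V=2.30; Q2=11.50, Q4=11.50; dissipated=1.250

Answer: 2.30 V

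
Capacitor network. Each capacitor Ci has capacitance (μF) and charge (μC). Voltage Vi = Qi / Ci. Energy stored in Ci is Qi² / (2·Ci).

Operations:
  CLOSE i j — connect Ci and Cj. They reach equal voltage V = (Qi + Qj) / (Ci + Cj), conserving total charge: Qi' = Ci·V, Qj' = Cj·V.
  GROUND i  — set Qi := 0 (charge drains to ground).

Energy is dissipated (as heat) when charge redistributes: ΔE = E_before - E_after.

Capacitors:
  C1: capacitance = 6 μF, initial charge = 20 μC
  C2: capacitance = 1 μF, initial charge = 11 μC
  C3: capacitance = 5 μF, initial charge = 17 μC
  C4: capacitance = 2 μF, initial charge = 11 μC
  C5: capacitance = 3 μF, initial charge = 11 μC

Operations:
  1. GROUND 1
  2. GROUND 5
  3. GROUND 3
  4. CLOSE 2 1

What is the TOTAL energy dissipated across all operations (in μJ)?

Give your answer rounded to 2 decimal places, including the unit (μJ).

Initial: C1(6μF, Q=20μC, V=3.33V), C2(1μF, Q=11μC, V=11.00V), C3(5μF, Q=17μC, V=3.40V), C4(2μF, Q=11μC, V=5.50V), C5(3μF, Q=11μC, V=3.67V)
Op 1: GROUND 1: Q1=0; energy lost=33.333
Op 2: GROUND 5: Q5=0; energy lost=20.167
Op 3: GROUND 3: Q3=0; energy lost=28.900
Op 4: CLOSE 2-1: Q_total=11.00, C_total=7.00, V=1.57; Q2=1.57, Q1=9.43; dissipated=51.857
Total dissipated: 134.257 μJ

Answer: 134.26 μJ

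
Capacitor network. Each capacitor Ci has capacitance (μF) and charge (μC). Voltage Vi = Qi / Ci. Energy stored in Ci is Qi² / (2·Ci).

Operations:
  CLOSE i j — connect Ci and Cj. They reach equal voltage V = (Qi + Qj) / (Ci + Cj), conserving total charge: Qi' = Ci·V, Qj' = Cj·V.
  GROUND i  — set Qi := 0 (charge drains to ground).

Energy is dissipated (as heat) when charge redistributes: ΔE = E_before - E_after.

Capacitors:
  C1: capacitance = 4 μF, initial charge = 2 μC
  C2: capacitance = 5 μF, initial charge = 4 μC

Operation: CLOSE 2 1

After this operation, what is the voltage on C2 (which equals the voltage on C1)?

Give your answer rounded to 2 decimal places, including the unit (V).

Initial: C1(4μF, Q=2μC, V=0.50V), C2(5μF, Q=4μC, V=0.80V)
Op 1: CLOSE 2-1: Q_total=6.00, C_total=9.00, V=0.67; Q2=3.33, Q1=2.67; dissipated=0.100

Answer: 0.67 V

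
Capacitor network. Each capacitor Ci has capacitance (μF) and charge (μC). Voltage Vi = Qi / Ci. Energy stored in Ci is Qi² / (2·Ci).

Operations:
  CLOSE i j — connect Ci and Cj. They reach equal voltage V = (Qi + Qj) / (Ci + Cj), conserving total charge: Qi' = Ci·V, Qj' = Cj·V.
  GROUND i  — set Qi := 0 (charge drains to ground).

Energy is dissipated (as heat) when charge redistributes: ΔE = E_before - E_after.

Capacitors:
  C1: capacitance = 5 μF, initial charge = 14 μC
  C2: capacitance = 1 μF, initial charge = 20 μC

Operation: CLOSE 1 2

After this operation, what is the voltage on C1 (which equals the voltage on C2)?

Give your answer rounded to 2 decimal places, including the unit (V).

Answer: 5.67 V

Derivation:
Initial: C1(5μF, Q=14μC, V=2.80V), C2(1μF, Q=20μC, V=20.00V)
Op 1: CLOSE 1-2: Q_total=34.00, C_total=6.00, V=5.67; Q1=28.33, Q2=5.67; dissipated=123.267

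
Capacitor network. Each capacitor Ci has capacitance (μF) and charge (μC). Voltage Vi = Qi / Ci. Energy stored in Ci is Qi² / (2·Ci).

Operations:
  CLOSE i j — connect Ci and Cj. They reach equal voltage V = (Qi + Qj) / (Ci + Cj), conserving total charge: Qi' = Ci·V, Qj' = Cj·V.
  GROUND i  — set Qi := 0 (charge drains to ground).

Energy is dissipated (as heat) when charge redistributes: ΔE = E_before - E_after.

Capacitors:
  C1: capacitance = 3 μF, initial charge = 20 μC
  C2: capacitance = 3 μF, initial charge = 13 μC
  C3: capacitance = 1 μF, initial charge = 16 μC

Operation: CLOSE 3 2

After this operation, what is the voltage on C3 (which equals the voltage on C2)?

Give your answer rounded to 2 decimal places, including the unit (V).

Initial: C1(3μF, Q=20μC, V=6.67V), C2(3μF, Q=13μC, V=4.33V), C3(1μF, Q=16μC, V=16.00V)
Op 1: CLOSE 3-2: Q_total=29.00, C_total=4.00, V=7.25; Q3=7.25, Q2=21.75; dissipated=51.042

Answer: 7.25 V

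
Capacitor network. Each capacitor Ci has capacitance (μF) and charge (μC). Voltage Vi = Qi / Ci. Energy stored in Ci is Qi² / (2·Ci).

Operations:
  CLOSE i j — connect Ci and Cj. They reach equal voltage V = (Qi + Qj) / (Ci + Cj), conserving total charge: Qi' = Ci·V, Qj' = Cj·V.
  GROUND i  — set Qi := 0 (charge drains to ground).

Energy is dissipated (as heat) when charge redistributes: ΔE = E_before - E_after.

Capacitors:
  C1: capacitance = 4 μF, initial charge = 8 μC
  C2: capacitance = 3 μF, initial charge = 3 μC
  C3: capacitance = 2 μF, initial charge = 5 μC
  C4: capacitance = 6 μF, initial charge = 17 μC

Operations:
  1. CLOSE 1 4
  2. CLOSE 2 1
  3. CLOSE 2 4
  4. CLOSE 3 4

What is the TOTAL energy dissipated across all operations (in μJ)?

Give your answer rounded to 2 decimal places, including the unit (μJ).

Answer: 3.21 μJ

Derivation:
Initial: C1(4μF, Q=8μC, V=2.00V), C2(3μF, Q=3μC, V=1.00V), C3(2μF, Q=5μC, V=2.50V), C4(6μF, Q=17μC, V=2.83V)
Op 1: CLOSE 1-4: Q_total=25.00, C_total=10.00, V=2.50; Q1=10.00, Q4=15.00; dissipated=0.833
Op 2: CLOSE 2-1: Q_total=13.00, C_total=7.00, V=1.86; Q2=5.57, Q1=7.43; dissipated=1.929
Op 3: CLOSE 2-4: Q_total=20.57, C_total=9.00, V=2.29; Q2=6.86, Q4=13.71; dissipated=0.413
Op 4: CLOSE 3-4: Q_total=18.71, C_total=8.00, V=2.34; Q3=4.68, Q4=14.04; dissipated=0.034
Total dissipated: 3.210 μJ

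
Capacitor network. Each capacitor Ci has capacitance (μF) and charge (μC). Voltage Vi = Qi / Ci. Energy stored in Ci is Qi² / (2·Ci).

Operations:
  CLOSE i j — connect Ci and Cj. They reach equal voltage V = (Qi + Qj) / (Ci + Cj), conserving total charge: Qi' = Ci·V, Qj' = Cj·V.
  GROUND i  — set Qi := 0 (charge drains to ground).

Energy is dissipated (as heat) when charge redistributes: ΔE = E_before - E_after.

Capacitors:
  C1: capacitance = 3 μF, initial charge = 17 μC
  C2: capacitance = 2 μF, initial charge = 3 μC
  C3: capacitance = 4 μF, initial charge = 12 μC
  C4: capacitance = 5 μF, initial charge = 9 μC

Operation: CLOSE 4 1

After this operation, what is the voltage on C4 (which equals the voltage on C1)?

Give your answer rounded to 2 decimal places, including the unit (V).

Initial: C1(3μF, Q=17μC, V=5.67V), C2(2μF, Q=3μC, V=1.50V), C3(4μF, Q=12μC, V=3.00V), C4(5μF, Q=9μC, V=1.80V)
Op 1: CLOSE 4-1: Q_total=26.00, C_total=8.00, V=3.25; Q4=16.25, Q1=9.75; dissipated=14.017

Answer: 3.25 V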